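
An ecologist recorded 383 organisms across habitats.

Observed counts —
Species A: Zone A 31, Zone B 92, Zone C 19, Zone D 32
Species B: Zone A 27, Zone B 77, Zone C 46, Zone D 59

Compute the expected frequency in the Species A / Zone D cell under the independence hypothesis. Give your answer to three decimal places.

41.342

Row total (Species A) = 174; column total (Zone D) = 91; grand total N = 383.
Expected count = (row total × column total) / N = 174 × 91 / 383 = 41.342.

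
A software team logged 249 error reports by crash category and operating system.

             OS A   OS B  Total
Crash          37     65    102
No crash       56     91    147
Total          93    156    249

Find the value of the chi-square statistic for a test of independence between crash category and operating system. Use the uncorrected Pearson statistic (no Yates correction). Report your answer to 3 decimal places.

Grand total N = 249.
Expected counts (row total × column total / N):
  Crash, OS A: 102×93/249 = 38.0964
  Crash, OS B: 102×156/249 = 63.9036
  No crash, OS A: 147×93/249 = 54.9036
  No crash, OS B: 147×156/249 = 92.0964
Contributions (O − E)²/E:
  (37 − 38.0964)²/38.0964 = 0.0316
  (65 − 63.9036)²/63.9036 = 0.0188
  (56 − 54.9036)²/54.9036 = 0.0219
  (91 − 92.0964)²/92.0964 = 0.0131
χ² = 0.0316 + 0.0188 + 0.0219 + 0.0131 = 0.085

0.085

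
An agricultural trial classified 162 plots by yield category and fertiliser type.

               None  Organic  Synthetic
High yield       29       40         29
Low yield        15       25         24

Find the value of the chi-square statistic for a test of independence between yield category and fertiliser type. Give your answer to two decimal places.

1.31

Row totals: 98, 64. Column totals: 44, 65, 53. Grand total N = 162.
Expected counts (row total × column total / N):
  High yield, None: 98×44/162 = 26.617
  High yield, Organic: 98×65/162 = 39.321
  High yield, Synthetic: 98×53/162 = 32.062
  Low yield, None: 64×44/162 = 17.383
  Low yield, Organic: 64×65/162 = 25.679
  Low yield, Synthetic: 64×53/162 = 20.938
Contributions (O − E)²/E:
  (29 − 26.617)²/26.617 = 0.2133
  (40 − 39.321)²/39.321 = 0.0117
  (29 − 32.062)²/32.062 = 0.2924
  (15 − 17.383)²/17.383 = 0.3267
  (25 − 25.679)²/25.679 = 0.0180
  (24 − 20.938)²/20.938 = 0.4478
χ² = 0.2133 + 0.0117 + 0.2924 + 0.3267 + 0.0180 + 0.4478 = 1.31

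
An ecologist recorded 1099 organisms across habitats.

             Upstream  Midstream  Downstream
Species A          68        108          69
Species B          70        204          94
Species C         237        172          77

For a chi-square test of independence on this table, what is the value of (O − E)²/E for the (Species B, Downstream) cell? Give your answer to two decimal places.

Row total (Species B) = 368; column total (Downstream) = 240; N = 1099.
Expected count E = 368 × 240 / 1099 = 80.364.
Contribution = (O − E)²/E = (94 − 80.364)² / 80.364 = 2.31.

2.31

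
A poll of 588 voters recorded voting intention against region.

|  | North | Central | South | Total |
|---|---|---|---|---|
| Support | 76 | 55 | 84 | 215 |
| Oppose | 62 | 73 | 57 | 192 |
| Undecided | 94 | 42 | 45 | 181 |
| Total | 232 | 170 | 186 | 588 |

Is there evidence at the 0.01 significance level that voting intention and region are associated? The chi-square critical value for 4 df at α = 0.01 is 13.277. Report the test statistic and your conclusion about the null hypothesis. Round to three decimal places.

Grand total N = 588.
Expected counts (row total × column total / N):
  Support, North: 215×232/588 = 84.8299
  Support, Central: 215×170/588 = 62.1599
  Support, South: 215×186/588 = 68.0102
  Oppose, North: 192×232/588 = 75.7551
  Oppose, Central: 192×170/588 = 55.5102
  Oppose, South: 192×186/588 = 60.7347
  Undecided, North: 181×232/588 = 71.4150
  Undecided, Central: 181×170/588 = 52.3299
  Undecided, South: 181×186/588 = 57.2551
Contributions (O − E)²/E:
  (76 − 84.8299)²/84.8299 = 0.9191
  (55 − 62.1599)²/62.1599 = 0.8247
  (84 − 68.0102)²/68.0102 = 3.7593
  (62 − 75.7551)²/75.7551 = 2.4976
  (73 − 55.5102)²/55.5102 = 5.5106
  (57 − 60.7347)²/60.7347 = 0.2297
  (94 − 71.4150)²/71.4150 = 7.1425
  (42 − 52.3299)²/52.3299 = 2.0391
  (45 − 57.2551)²/57.2551 = 2.6231
χ² = 0.9191 + 0.8247 + 3.7593 + 2.4976 + 5.5106 + 0.2297 + 7.1425 + 2.0391 + 2.6231 = 25.546
df = (3−1)(3−1) = 4. Since 25.546 > 13.277, reject the null hypothesis of independence at α = 0.01.

25.546; reject H₀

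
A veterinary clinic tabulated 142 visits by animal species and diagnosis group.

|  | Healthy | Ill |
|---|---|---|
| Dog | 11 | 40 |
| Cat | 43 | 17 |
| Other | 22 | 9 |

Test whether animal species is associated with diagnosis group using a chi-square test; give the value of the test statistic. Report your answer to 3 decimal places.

32.666

Row totals: 51, 60, 31. Column totals: 76, 66. Grand total N = 142.
Expected counts (row total × column total / N):
  Dog, Healthy: 51×76/142 = 27.2958
  Dog, Ill: 51×66/142 = 23.7042
  Cat, Healthy: 60×76/142 = 32.1127
  Cat, Ill: 60×66/142 = 27.8873
  Other, Healthy: 31×76/142 = 16.5915
  Other, Ill: 31×66/142 = 14.4085
Contributions (O − E)²/E:
  (11 − 27.2958)²/27.2958 = 9.7287
  (40 − 23.7042)²/23.7042 = 11.2028
  (43 − 32.1127)²/32.1127 = 3.6912
  (17 − 27.8873)²/27.8873 = 4.2504
  (22 − 16.5915)²/16.5915 = 1.7631
  (9 − 14.4085)²/14.4085 = 2.0302
χ² = 9.7287 + 11.2028 + 3.6912 + 4.2504 + 1.7631 + 2.0302 = 32.666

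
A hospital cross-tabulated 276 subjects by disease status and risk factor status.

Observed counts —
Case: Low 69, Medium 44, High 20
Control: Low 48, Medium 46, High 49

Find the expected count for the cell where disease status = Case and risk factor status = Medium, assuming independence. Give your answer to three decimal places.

Row total (Case) = 133; column total (Medium) = 90; grand total N = 276.
Expected count = (row total × column total) / N = 133 × 90 / 276 = 43.370.

43.370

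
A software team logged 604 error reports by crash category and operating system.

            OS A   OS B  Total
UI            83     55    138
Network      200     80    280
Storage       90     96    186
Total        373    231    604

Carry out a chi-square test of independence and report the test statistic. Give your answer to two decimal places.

Grand total N = 604.
Expected counts (row total × column total / N):
  UI, OS A: 138×373/604 = 85.222
  UI, OS B: 138×231/604 = 52.778
  Network, OS A: 280×373/604 = 172.914
  Network, OS B: 280×231/604 = 107.086
  Storage, OS A: 186×373/604 = 114.864
  Storage, OS B: 186×231/604 = 71.136
Contributions (O − E)²/E:
  (83 − 85.222)²/85.222 = 0.0579
  (55 − 52.778)²/52.778 = 0.0935
  (200 − 172.914)²/172.914 = 4.2429
  (80 − 107.086)²/107.086 = 6.8510
  (90 − 114.864)²/114.864 = 5.3822
  (96 − 71.136)²/71.136 = 8.6907
χ² = 0.0579 + 0.0935 + 4.2429 + 6.8510 + 5.3822 + 8.6907 = 25.32

25.32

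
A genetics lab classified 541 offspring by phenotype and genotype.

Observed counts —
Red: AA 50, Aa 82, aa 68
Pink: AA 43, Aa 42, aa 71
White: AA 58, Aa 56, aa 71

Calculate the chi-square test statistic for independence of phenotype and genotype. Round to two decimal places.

10.39

Row totals: 200, 156, 185. Column totals: 151, 180, 210. Grand total N = 541.
Expected counts (row total × column total / N):
  Red, AA: 200×151/541 = 55.823
  Red, Aa: 200×180/541 = 66.543
  Red, aa: 200×210/541 = 77.634
  Pink, AA: 156×151/541 = 43.542
  Pink, Aa: 156×180/541 = 51.904
  Pink, aa: 156×210/541 = 60.555
  White, AA: 185×151/541 = 51.636
  White, Aa: 185×180/541 = 61.553
  White, aa: 185×210/541 = 71.811
Contributions (O − E)²/E:
  (50 − 55.823)²/55.823 = 0.6074
  (82 − 66.543)²/66.543 = 3.5904
  (68 − 77.634)²/77.634 = 1.1955
  (43 − 43.542)²/43.542 = 0.0067
  (42 − 51.904)²/51.904 = 1.8898
  (71 − 60.555)²/60.555 = 1.8016
  (58 − 51.636)²/51.636 = 0.7843
  (56 − 61.553)²/61.553 = 0.5010
  (71 − 71.811)²/71.811 = 0.0092
χ² = 0.6074 + 3.5904 + 1.1955 + 0.0067 + 1.8898 + 1.8016 + 0.7843 + 0.5010 + 0.0092 = 10.39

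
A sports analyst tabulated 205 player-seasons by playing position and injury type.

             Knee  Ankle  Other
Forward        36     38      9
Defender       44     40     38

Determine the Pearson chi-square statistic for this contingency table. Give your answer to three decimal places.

Row totals: 83, 122. Column totals: 80, 78, 47. Grand total N = 205.
Expected counts (row total × column total / N):
  Forward, Knee: 83×80/205 = 32.3902
  Forward, Ankle: 83×78/205 = 31.5805
  Forward, Other: 83×47/205 = 19.0293
  Defender, Knee: 122×80/205 = 47.6098
  Defender, Ankle: 122×78/205 = 46.4195
  Defender, Other: 122×47/205 = 27.9707
Contributions (O − E)²/E:
  (36 − 32.3902)²/32.3902 = 0.4023
  (38 − 31.5805)²/31.5805 = 1.3049
  (9 − 19.0293)²/19.0293 = 5.2859
  (44 − 47.6098)²/47.6098 = 0.2737
  (40 − 46.4195)²/46.4195 = 0.8878
  (38 − 27.9707)²/27.9707 = 3.5962
χ² = 0.4023 + 1.3049 + 5.2859 + 0.2737 + 0.8878 + 3.5962 = 11.751

11.751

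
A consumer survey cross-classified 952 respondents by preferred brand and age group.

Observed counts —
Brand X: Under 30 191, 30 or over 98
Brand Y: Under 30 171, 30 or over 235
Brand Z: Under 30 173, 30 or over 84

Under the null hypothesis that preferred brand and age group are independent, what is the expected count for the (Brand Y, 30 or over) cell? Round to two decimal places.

Row total (Brand Y) = 406; column total (30 or over) = 417; grand total N = 952.
Expected count = (row total × column total) / N = 406 × 417 / 952 = 177.84.

177.84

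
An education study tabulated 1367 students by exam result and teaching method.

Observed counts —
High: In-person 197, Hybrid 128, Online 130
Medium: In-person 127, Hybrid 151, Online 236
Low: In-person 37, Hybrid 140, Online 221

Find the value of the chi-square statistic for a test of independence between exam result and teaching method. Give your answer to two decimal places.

Row totals: 455, 514, 398. Column totals: 361, 419, 587. Grand total N = 1367.
Expected counts (row total × column total / N):
  High, In-person: 455×361/1367 = 120.157
  High, Hybrid: 455×419/1367 = 139.462
  High, Online: 455×587/1367 = 195.380
  Medium, In-person: 514×361/1367 = 135.738
  Medium, Hybrid: 514×419/1367 = 157.546
  Medium, Online: 514×587/1367 = 220.715
  Low, In-person: 398×361/1367 = 105.105
  Low, Hybrid: 398×419/1367 = 121.991
  Low, Online: 398×587/1367 = 170.904
Contributions (O − E)²/E:
  (197 − 120.157)²/120.157 = 49.1428
  (128 − 139.462)²/139.462 = 0.9420
  (130 − 195.380)²/195.380 = 21.8781
  (127 − 135.738)²/135.738 = 0.5625
  (151 − 157.546)²/157.546 = 0.2720
  (236 − 220.715)²/220.715 = 1.0585
  (37 − 105.105)²/105.105 = 44.1301
  (140 − 121.991)²/121.991 = 2.6586
  (221 − 170.904)²/170.904 = 14.6843
χ² = 49.1428 + 0.9420 + 21.8781 + 0.5625 + 0.2720 + 1.0585 + 44.1301 + 2.6586 + 14.6843 = 135.33

135.33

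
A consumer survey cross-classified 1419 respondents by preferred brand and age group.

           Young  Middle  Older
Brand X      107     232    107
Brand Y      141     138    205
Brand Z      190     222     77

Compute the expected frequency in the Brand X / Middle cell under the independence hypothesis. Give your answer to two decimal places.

Row total (Brand X) = 446; column total (Middle) = 592; grand total N = 1419.
Expected count = (row total × column total) / N = 446 × 592 / 1419 = 186.07.

186.07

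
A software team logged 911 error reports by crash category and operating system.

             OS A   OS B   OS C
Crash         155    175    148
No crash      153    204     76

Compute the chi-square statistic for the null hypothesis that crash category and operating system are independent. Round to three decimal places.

Row totals: 478, 433. Column totals: 308, 379, 224. Grand total N = 911.
Expected counts (row total × column total / N):
  Crash, OS A: 478×308/911 = 161.6070
  Crash, OS B: 478×379/911 = 198.8606
  Crash, OS C: 478×224/911 = 117.5324
  No crash, OS A: 433×308/911 = 146.3930
  No crash, OS B: 433×379/911 = 180.1394
  No crash, OS C: 433×224/911 = 106.4676
Contributions (O − E)²/E:
  (155 − 161.6070)²/161.6070 = 0.2701
  (175 − 198.8606)²/198.8606 = 2.8630
  (148 − 117.5324)²/117.5324 = 7.8980
  (153 − 146.3930)²/146.3930 = 0.2982
  (204 − 180.1394)²/180.1394 = 3.1605
  (76 − 106.4676)²/106.4676 = 8.7188
χ² = 0.2701 + 2.8630 + 7.8980 + 0.2982 + 3.1605 + 8.7188 = 23.209

23.209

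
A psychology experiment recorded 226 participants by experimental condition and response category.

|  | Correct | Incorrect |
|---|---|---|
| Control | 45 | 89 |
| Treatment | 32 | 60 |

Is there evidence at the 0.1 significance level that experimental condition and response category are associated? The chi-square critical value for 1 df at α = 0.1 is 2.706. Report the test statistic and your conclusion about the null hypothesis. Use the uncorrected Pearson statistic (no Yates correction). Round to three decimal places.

0.035; fail to reject H₀

Row totals: 134, 92. Column totals: 77, 149. Grand total N = 226.
Expected counts (row total × column total / N):
  Control, Correct: 134×77/226 = 45.6549
  Control, Incorrect: 134×149/226 = 88.3451
  Treatment, Correct: 92×77/226 = 31.3451
  Treatment, Incorrect: 92×149/226 = 60.6549
Contributions (O − E)²/E:
  (45 − 45.6549)²/45.6549 = 0.0094
  (89 − 88.3451)²/88.3451 = 0.0049
  (32 − 31.3451)²/31.3451 = 0.0137
  (60 − 60.6549)²/60.6549 = 0.0071
χ² = 0.0094 + 0.0049 + 0.0137 + 0.0071 = 0.035
df = (2−1)(2−1) = 1. Since 0.035 < 2.706, fail to reject the null hypothesis of independence at α = 0.1.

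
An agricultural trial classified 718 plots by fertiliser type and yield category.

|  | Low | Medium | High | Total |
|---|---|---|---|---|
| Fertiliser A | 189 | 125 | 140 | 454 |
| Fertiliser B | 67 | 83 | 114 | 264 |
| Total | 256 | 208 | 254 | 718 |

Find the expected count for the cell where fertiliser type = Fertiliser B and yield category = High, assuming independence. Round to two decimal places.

93.39

Row total (Fertiliser B) = 264; column total (High) = 254; grand total N = 718.
Expected count = (row total × column total) / N = 264 × 254 / 718 = 93.39.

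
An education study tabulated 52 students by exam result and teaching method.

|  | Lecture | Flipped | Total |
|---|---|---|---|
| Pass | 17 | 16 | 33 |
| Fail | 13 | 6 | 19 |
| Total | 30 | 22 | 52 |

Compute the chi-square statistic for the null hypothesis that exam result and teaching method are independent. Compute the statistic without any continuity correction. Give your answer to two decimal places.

Grand total N = 52.
Expected counts (row total × column total / N):
  Pass, Lecture: 33×30/52 = 19.038
  Pass, Flipped: 33×22/52 = 13.962
  Fail, Lecture: 19×30/52 = 10.962
  Fail, Flipped: 19×22/52 = 8.038
Contributions (O − E)²/E:
  (17 − 19.038)²/19.038 = 0.2182
  (16 − 13.962)²/13.962 = 0.2975
  (13 − 10.962)²/10.962 = 0.3789
  (6 − 8.038)²/8.038 = 0.5167
χ² = 0.2182 + 0.2975 + 0.3789 + 0.5167 = 1.41

1.41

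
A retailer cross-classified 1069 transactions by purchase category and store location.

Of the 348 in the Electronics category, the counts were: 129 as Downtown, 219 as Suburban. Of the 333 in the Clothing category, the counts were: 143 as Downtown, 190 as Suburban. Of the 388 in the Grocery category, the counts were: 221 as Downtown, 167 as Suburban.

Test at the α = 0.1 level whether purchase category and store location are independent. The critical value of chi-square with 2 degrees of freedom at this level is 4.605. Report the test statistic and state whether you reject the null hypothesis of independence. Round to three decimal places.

Row totals: 348, 333, 388. Column totals: 493, 576. Grand total N = 1069.
Expected counts (row total × column total / N):
  Electronics, Downtown: 348×493/1069 = 160.4902
  Electronics, Suburban: 348×576/1069 = 187.5098
  Clothing, Downtown: 333×493/1069 = 153.5725
  Clothing, Suburban: 333×576/1069 = 179.4275
  Grocery, Downtown: 388×493/1069 = 178.9373
  Grocery, Suburban: 388×576/1069 = 209.0627
Contributions (O − E)²/E:
  (129 − 160.4902)²/160.4902 = 6.1788
  (219 − 187.5098)²/187.5098 = 5.2884
  (143 − 153.5725)²/153.5725 = 0.7279
  (190 − 179.4275)²/179.4275 = 0.6230
  (221 − 178.9373)²/178.9373 = 9.8877
  (167 − 209.0627)²/209.0627 = 8.4629
χ² = 6.1788 + 5.2884 + 0.7279 + 0.6230 + 9.8877 + 8.4629 = 31.169
df = (3−1)(2−1) = 2. Since 31.169 > 4.605, reject the null hypothesis of independence at α = 0.1.

31.169; reject H₀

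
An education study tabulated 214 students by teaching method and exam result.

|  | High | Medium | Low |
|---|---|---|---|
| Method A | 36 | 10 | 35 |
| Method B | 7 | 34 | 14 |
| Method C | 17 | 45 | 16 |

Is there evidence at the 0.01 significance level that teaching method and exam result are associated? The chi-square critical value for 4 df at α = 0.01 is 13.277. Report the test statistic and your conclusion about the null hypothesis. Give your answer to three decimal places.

47.719; reject H₀

Row totals: 81, 55, 78. Column totals: 60, 89, 65. Grand total N = 214.
Expected counts (row total × column total / N):
  Method A, High: 81×60/214 = 22.7103
  Method A, Medium: 81×89/214 = 33.6869
  Method A, Low: 81×65/214 = 24.6028
  Method B, High: 55×60/214 = 15.4206
  Method B, Medium: 55×89/214 = 22.8738
  Method B, Low: 55×65/214 = 16.7056
  Method C, High: 78×60/214 = 21.8692
  Method C, Medium: 78×89/214 = 32.4393
  Method C, Low: 78×65/214 = 23.6916
Contributions (O − E)²/E:
  (36 − 22.7103)²/22.7103 = 7.7769
  (10 − 33.6869)²/33.6869 = 16.6554
  (35 − 24.6028)²/24.6028 = 4.3939
  (7 − 15.4206)²/15.4206 = 4.5982
  (34 − 22.8738)²/22.8738 = 5.4120
  (14 − 16.7056)²/16.7056 = 0.4382
  (17 − 21.8692)²/21.8692 = 1.0841
  (45 − 32.4393)²/32.4393 = 4.8636
  (16 − 23.6916)²/23.6916 = 2.4971
χ² = 7.7769 + 16.6554 + 4.3939 + 4.5982 + 5.4120 + 0.4382 + 1.0841 + 4.8636 + 2.4971 = 47.719
df = (3−1)(3−1) = 4. Since 47.719 > 13.277, reject the null hypothesis of independence at α = 0.01.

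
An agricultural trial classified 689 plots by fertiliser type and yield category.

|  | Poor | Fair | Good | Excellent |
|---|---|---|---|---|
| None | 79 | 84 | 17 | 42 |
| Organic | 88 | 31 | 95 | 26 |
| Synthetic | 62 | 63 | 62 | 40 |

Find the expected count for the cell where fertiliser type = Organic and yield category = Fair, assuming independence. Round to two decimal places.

62.00

Row total (Organic) = 240; column total (Fair) = 178; grand total N = 689.
Expected count = (row total × column total) / N = 240 × 178 / 689 = 62.00.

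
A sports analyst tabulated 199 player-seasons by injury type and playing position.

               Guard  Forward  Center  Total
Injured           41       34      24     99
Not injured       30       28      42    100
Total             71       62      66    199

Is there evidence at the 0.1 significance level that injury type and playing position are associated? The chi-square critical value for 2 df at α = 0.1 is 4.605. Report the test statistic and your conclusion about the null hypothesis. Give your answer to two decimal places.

Grand total N = 199.
Expected counts (row total × column total / N):
  Injured, Guard: 99×71/199 = 35.322
  Injured, Forward: 99×62/199 = 30.844
  Injured, Center: 99×66/199 = 32.834
  Not injured, Guard: 100×71/199 = 35.678
  Not injured, Forward: 100×62/199 = 31.156
  Not injured, Center: 100×66/199 = 33.166
Contributions (O − E)²/E:
  (41 − 35.322)²/35.322 = 0.9127
  (34 − 30.844)²/30.844 = 0.3229
  (24 − 32.834)²/32.834 = 2.3768
  (30 − 35.678)²/35.678 = 0.9036
  (28 − 31.156)²/31.156 = 0.3197
  (42 − 33.166)²/33.166 = 2.3530
χ² = 0.9127 + 0.3229 + 2.3768 + 0.9036 + 0.3197 + 2.3530 = 7.19
df = (2−1)(3−1) = 2. Since 7.19 > 4.605, reject the null hypothesis of independence at α = 0.1.

7.19; reject H₀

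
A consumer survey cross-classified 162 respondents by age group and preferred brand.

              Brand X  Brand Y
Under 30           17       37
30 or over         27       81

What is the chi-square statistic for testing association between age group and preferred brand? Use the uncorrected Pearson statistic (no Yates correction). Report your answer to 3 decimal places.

0.764

Row totals: 54, 108. Column totals: 44, 118. Grand total N = 162.
Expected counts (row total × column total / N):
  Under 30, Brand X: 54×44/162 = 14.6667
  Under 30, Brand Y: 54×118/162 = 39.3333
  30 or over, Brand X: 108×44/162 = 29.3333
  30 or over, Brand Y: 108×118/162 = 78.6667
Contributions (O − E)²/E:
  (17 − 14.6667)²/14.6667 = 0.3712
  (37 − 39.3333)²/39.3333 = 0.1384
  (27 − 29.3333)²/29.3333 = 0.1856
  (81 − 78.6667)²/78.6667 = 0.0692
χ² = 0.3712 + 0.1384 + 0.1856 + 0.0692 = 0.764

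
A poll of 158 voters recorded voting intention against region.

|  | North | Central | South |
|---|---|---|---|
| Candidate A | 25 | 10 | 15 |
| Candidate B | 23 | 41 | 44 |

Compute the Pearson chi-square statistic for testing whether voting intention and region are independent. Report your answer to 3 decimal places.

13.741

Row totals: 50, 108. Column totals: 48, 51, 59. Grand total N = 158.
Expected counts (row total × column total / N):
  Candidate A, North: 50×48/158 = 15.1899
  Candidate A, Central: 50×51/158 = 16.1392
  Candidate A, South: 50×59/158 = 18.6709
  Candidate B, North: 108×48/158 = 32.8101
  Candidate B, Central: 108×51/158 = 34.8608
  Candidate B, South: 108×59/158 = 40.3291
Contributions (O − E)²/E:
  (25 − 15.1899)²/15.1899 = 6.3357
  (10 − 16.1392)²/16.1392 = 2.3353
  (15 − 18.6709)²/18.6709 = 0.7217
  (23 − 32.8101)²/32.8101 = 2.9332
  (41 − 34.8608)²/34.8608 = 1.0812
  (44 − 40.3291)²/40.3291 = 0.3341
χ² = 6.3357 + 2.3353 + 0.7217 + 2.9332 + 1.0812 + 0.3341 = 13.741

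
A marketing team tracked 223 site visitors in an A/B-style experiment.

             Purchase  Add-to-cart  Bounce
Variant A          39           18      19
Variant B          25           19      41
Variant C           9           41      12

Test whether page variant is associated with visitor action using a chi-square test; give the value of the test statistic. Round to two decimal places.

Row totals: 76, 85, 62. Column totals: 73, 78, 72. Grand total N = 223.
Expected counts (row total × column total / N):
  Variant A, Purchase: 76×73/223 = 24.8789
  Variant A, Add-to-cart: 76×78/223 = 26.5830
  Variant A, Bounce: 76×72/223 = 24.5381
  Variant B, Purchase: 85×73/223 = 27.8251
  Variant B, Add-to-cart: 85×78/223 = 29.7309
  Variant B, Bounce: 85×72/223 = 27.4439
  Variant C, Purchase: 62×73/223 = 20.2960
  Variant C, Add-to-cart: 62×78/223 = 21.6861
  Variant C, Bounce: 62×72/223 = 20.0179
Contributions (O − E)²/E:
  (39 − 24.8789)²/24.8789 = 8.0150
  (18 − 26.5830)²/26.5830 = 2.7712
  (19 − 24.5381)²/24.5381 = 1.2499
  (25 − 27.8251)²/27.8251 = 0.2868
  (19 − 29.7309)²/29.7309 = 3.8731
  (41 − 27.4439)²/27.4439 = 6.6961
  (9 − 20.2960)²/20.2960 = 6.2869
  (41 − 21.6861)²/21.6861 = 17.2012
  (12 − 20.0179)²/20.0179 = 3.2115
χ² = 8.0150 + 2.7712 + 1.2499 + 0.2868 + 3.8731 + 6.6961 + 6.2869 + 17.2012 + 3.2115 = 49.59

49.59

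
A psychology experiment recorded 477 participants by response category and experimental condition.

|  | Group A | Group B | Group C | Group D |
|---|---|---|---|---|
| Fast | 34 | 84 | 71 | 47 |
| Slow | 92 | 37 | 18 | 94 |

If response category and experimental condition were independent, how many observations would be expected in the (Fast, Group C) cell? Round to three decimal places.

Row total (Fast) = 236; column total (Group C) = 89; grand total N = 477.
Expected count = (row total × column total) / N = 236 × 89 / 477 = 44.034.

44.034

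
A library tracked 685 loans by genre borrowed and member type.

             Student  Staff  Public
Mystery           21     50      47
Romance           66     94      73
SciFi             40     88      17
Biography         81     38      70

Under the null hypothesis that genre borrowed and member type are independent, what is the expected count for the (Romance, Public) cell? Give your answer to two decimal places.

Row total (Romance) = 233; column total (Public) = 207; grand total N = 685.
Expected count = (row total × column total) / N = 233 × 207 / 685 = 70.41.

70.41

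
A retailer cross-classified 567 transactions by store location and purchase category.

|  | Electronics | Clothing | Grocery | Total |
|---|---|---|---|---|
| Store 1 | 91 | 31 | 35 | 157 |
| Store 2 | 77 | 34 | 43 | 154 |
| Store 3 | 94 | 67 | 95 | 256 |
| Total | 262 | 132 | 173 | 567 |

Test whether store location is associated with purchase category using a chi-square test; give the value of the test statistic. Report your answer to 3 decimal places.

19.486

Grand total N = 567.
Expected counts (row total × column total / N):
  Store 1, Electronics: 157×262/567 = 72.54674
  Store 1, Clothing: 157×132/567 = 36.55026
  Store 1, Grocery: 157×173/567 = 47.90300
  Store 2, Electronics: 154×262/567 = 71.16049
  Store 2, Clothing: 154×132/567 = 35.85185
  Store 2, Grocery: 154×173/567 = 46.98765
  Store 3, Electronics: 256×262/567 = 118.29277
  Store 3, Clothing: 256×132/567 = 59.59788
  Store 3, Grocery: 256×173/567 = 78.10935
Contributions (O − E)²/E:
  (91 − 72.54674)²/72.54674 = 4.6938
  (31 − 36.55026)²/36.55026 = 0.8428
  (35 − 47.90300)²/47.90300 = 3.4755
  (77 − 71.16049)²/71.16049 = 0.4792
  (34 − 35.85185)²/35.85185 = 0.0957
  (43 − 46.98765)²/46.98765 = 0.3384
  (94 − 118.29277)²/118.29277 = 4.9888
  (67 − 59.59788)²/59.59788 = 0.9194
  (95 − 78.10935)²/78.10935 = 3.6525
χ² = 4.6938 + 0.8428 + 3.4755 + 0.4792 + 0.0957 + 0.3384 + 4.9888 + 0.9194 + 3.6525 = 19.486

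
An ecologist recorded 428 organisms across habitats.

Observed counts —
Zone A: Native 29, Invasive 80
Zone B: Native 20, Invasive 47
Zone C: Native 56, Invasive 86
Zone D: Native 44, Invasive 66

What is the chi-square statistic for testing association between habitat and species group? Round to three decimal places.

Row totals: 109, 67, 142, 110. Column totals: 149, 279. Grand total N = 428.
Expected counts (row total × column total / N):
  Zone A, Native: 109×149/428 = 37.9463
  Zone A, Invasive: 109×279/428 = 71.0537
  Zone B, Native: 67×149/428 = 23.3248
  Zone B, Invasive: 67×279/428 = 43.6752
  Zone C, Native: 142×149/428 = 49.4346
  Zone C, Invasive: 142×279/428 = 92.5654
  Zone D, Native: 110×149/428 = 38.2944
  Zone D, Invasive: 110×279/428 = 71.7056
Contributions (O − E)²/E:
  (29 − 37.9463)²/37.9463 = 2.1092
  (80 − 71.0537)²/71.0537 = 1.1264
  (20 − 23.3248)²/23.3248 = 0.4739
  (47 − 43.6752)²/43.6752 = 0.2531
  (56 − 49.4346)²/49.4346 = 0.8719
  (86 − 92.5654)²/92.5654 = 0.4657
  (44 − 38.2944)²/38.2944 = 0.8501
  (66 − 71.7056)²/71.7056 = 0.4540
χ² = 2.1092 + 1.1264 + 0.4739 + 0.2531 + 0.8719 + 0.4657 + 0.8501 + 0.4540 = 6.604

6.604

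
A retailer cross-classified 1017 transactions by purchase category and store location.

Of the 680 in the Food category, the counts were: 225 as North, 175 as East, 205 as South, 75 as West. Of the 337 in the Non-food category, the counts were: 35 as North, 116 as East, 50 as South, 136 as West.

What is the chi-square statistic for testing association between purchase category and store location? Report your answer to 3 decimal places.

165.841

Row totals: 680, 337. Column totals: 260, 291, 255, 211. Grand total N = 1017.
Expected counts (row total × column total / N):
  Food, North: 680×260/1017 = 173.8446
  Food, East: 680×291/1017 = 194.5723
  Food, South: 680×255/1017 = 170.5015
  Food, West: 680×211/1017 = 141.0816
  Non-food, North: 337×260/1017 = 86.1554
  Non-food, East: 337×291/1017 = 96.4277
  Non-food, South: 337×255/1017 = 84.4985
  Non-food, West: 337×211/1017 = 69.9184
Contributions (O − E)²/E:
  (225 − 173.8446)²/173.8446 = 15.0530
  (175 − 194.5723)²/194.5723 = 1.9688
  (205 − 170.5015)²/170.5015 = 6.9803
  (75 − 141.0816)²/141.0816 = 30.9521
  (35 − 86.1554)²/86.1554 = 30.3739
  (116 − 96.4277)²/96.4277 = 3.9727
  (50 − 84.4985)²/84.4985 = 14.0848
  (136 − 69.9184)²/69.9184 = 62.4553
χ² = 15.0530 + 1.9688 + 6.9803 + 30.9521 + 30.3739 + 3.9727 + 14.0848 + 62.4553 = 165.841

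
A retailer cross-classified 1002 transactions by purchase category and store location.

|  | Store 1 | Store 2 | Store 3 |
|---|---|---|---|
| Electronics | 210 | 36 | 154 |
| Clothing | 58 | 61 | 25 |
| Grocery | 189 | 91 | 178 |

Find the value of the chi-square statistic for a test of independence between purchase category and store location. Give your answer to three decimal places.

Row totals: 400, 144, 458. Column totals: 457, 188, 357. Grand total N = 1002.
Expected counts (row total × column total / N):
  Electronics, Store 1: 400×457/1002 = 182.4351
  Electronics, Store 2: 400×188/1002 = 75.0499
  Electronics, Store 3: 400×357/1002 = 142.5150
  Clothing, Store 1: 144×457/1002 = 65.6766
  Clothing, Store 2: 144×188/1002 = 27.0180
  Clothing, Store 3: 144×357/1002 = 51.3054
  Grocery, Store 1: 458×457/1002 = 208.8882
  Grocery, Store 2: 458×188/1002 = 85.9321
  Grocery, Store 3: 458×357/1002 = 163.1796
Contributions (O − E)²/E:
  (210 − 182.4351)²/182.4351 = 4.1649
  (36 − 75.0499)²/75.0499 = 20.3184
  (154 − 142.5150)²/142.5150 = 0.9256
  (58 − 65.6766)²/65.6766 = 0.8973
  (61 − 27.0180)²/27.0180 = 42.7410
  (25 − 51.3054)²/51.3054 = 13.4874
  (189 − 208.8882)²/208.8882 = 1.8936
  (91 − 85.9321)²/85.9321 = 0.2989
  (178 − 163.1796)²/163.1796 = 1.3460
χ² = 4.1649 + 20.3184 + 0.9256 + 0.8973 + 42.7410 + 13.4874 + 1.8936 + 0.2989 + 1.3460 = 86.073

86.073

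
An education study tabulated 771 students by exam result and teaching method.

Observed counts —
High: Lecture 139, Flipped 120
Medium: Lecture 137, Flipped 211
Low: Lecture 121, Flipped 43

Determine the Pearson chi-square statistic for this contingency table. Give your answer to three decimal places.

Row totals: 259, 348, 164. Column totals: 397, 374. Grand total N = 771.
Expected counts (row total × column total / N):
  High, Lecture: 259×397/771 = 133.3632
  High, Flipped: 259×374/771 = 125.6368
  Medium, Lecture: 348×397/771 = 179.1907
  Medium, Flipped: 348×374/771 = 168.8093
  Low, Lecture: 164×397/771 = 84.4462
  Low, Flipped: 164×374/771 = 79.5538
Contributions (O − E)²/E:
  (139 − 133.3632)²/133.3632 = 0.2382
  (120 − 125.6368)²/125.6368 = 0.2529
  (137 − 179.1907)²/179.1907 = 9.9339
  (211 − 168.8093)²/168.8093 = 10.5448
  (121 − 84.4462)²/84.4462 = 15.8229
  (43 − 79.5538)²/79.5538 = 16.7959
χ² = 0.2382 + 0.2529 + 9.9339 + 10.5448 + 15.8229 + 16.7959 = 53.589

53.589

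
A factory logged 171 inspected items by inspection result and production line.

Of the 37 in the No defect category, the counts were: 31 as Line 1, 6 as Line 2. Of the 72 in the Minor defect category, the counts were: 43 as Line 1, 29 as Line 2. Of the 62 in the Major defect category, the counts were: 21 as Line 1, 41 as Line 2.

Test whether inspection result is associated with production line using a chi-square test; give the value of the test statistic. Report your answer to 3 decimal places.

24.254

Row totals: 37, 72, 62. Column totals: 95, 76. Grand total N = 171.
Expected counts (row total × column total / N):
  No defect, Line 1: 37×95/171 = 20.5556
  No defect, Line 2: 37×76/171 = 16.4444
  Minor defect, Line 1: 72×95/171 = 40.0000
  Minor defect, Line 2: 72×76/171 = 32.0000
  Major defect, Line 1: 62×95/171 = 34.4444
  Major defect, Line 2: 62×76/171 = 27.5556
Contributions (O − E)²/E:
  (31 − 20.5556)²/20.5556 = 5.3069
  (6 − 16.4444)²/16.4444 = 6.6336
  (43 − 40.0000)²/40.0000 = 0.2250
  (29 − 32.0000)²/32.0000 = 0.2813
  (21 − 34.4444)²/34.4444 = 5.2476
  (41 − 27.5556)²/27.5556 = 6.5595
χ² = 5.3069 + 6.6336 + 0.2250 + 0.2813 + 5.2476 + 6.5595 = 24.254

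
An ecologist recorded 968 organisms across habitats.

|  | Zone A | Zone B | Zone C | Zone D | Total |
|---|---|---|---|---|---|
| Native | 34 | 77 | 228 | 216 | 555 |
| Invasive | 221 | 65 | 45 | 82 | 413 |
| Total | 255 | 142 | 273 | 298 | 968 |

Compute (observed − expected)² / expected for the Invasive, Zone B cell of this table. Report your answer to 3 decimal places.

0.322

Row total (Invasive) = 413; column total (Zone B) = 142; N = 968.
Expected count E = 413 × 142 / 968 = 60.5847.
Contribution = (O − E)²/E = (65 − 60.5847)² / 60.5847 = 0.322.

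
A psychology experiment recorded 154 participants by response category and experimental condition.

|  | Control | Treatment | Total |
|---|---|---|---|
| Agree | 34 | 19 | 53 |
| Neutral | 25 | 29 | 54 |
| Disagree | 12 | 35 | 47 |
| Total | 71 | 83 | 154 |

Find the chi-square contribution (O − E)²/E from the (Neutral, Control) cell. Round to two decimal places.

0.00

Row total (Neutral) = 54; column total (Control) = 71; N = 154.
Expected count E = 54 × 71 / 154 = 24.896.
Contribution = (O − E)²/E = (25 − 24.896)² / 24.896 = 0.00.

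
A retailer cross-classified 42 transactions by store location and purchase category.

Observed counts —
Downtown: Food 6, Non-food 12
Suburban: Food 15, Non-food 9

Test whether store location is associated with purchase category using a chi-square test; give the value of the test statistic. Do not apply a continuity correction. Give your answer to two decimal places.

Row totals: 18, 24. Column totals: 21, 21. Grand total N = 42.
Expected counts (row total × column total / N):
  Downtown, Food: 18×21/42 = 9.000
  Downtown, Non-food: 18×21/42 = 9.000
  Suburban, Food: 24×21/42 = 12.000
  Suburban, Non-food: 24×21/42 = 12.000
Contributions (O − E)²/E:
  (6 − 9.000)²/9.000 = 1.0000
  (12 − 9.000)²/9.000 = 1.0000
  (15 − 12.000)²/12.000 = 0.7500
  (9 − 12.000)²/12.000 = 0.7500
χ² = 1.0000 + 1.0000 + 0.7500 + 0.7500 = 3.50

3.50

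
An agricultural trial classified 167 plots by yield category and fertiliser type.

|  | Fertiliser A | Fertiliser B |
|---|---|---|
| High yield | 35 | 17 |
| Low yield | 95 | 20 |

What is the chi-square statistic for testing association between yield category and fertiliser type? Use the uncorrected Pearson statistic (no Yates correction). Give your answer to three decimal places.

Row totals: 52, 115. Column totals: 130, 37. Grand total N = 167.
Expected counts (row total × column total / N):
  High yield, Fertiliser A: 52×130/167 = 40.4790
  High yield, Fertiliser B: 52×37/167 = 11.5210
  Low yield, Fertiliser A: 115×130/167 = 89.5210
  Low yield, Fertiliser B: 115×37/167 = 25.4790
Contributions (O − E)²/E:
  (35 − 40.4790)²/40.4790 = 0.7416
  (17 − 11.5210)²/11.5210 = 2.6056
  (95 − 89.5210)²/89.5210 = 0.3353
  (20 − 25.4790)²/25.4790 = 1.1782
χ² = 0.7416 + 2.6056 + 0.3353 + 1.1782 = 4.861

4.861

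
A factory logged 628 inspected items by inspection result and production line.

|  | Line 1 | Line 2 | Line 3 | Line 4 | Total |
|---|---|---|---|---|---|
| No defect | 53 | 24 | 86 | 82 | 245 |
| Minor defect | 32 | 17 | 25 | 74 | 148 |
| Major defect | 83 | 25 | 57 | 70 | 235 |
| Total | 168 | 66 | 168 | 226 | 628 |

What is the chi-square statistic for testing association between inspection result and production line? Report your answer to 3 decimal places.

Grand total N = 628.
Expected counts (row total × column total / N):
  No defect, Line 1: 245×168/628 = 65.5414
  No defect, Line 2: 245×66/628 = 25.7484
  No defect, Line 3: 245×168/628 = 65.5414
  No defect, Line 4: 245×226/628 = 88.1688
  Minor defect, Line 1: 148×168/628 = 39.5924
  Minor defect, Line 2: 148×66/628 = 15.5541
  Minor defect, Line 3: 148×168/628 = 39.5924
  Minor defect, Line 4: 148×226/628 = 53.2611
  Major defect, Line 1: 235×168/628 = 62.8662
  Major defect, Line 2: 235×66/628 = 24.6975
  Major defect, Line 3: 235×168/628 = 62.8662
  Major defect, Line 4: 235×226/628 = 84.5701
Contributions (O − E)²/E:
  (53 − 65.5414)²/65.5414 = 2.3998
  (24 − 25.7484)²/25.7484 = 0.1187
  (86 − 65.5414)²/65.5414 = 6.3861
  (82 − 88.1688)²/88.1688 = 0.4316
  (32 − 39.5924)²/39.5924 = 1.4559
  (17 − 15.5541)²/15.5541 = 0.1344
  (25 − 39.5924)²/39.5924 = 5.3783
  (74 − 53.2611)²/53.2611 = 8.0753
  (83 − 62.8662)²/62.8662 = 6.4481
  (25 − 24.6975)²/24.6975 = 0.0037
  (57 − 62.8662)²/62.8662 = 0.5474
  (70 − 84.5701)²/84.5701 = 2.5102
χ² = 2.3998 + 0.1187 + 6.3861 + 0.4316 + 1.4559 + 0.1344 + 5.3783 + 8.0753 + 6.4481 + 0.0037 + 0.5474 + 2.5102 = 33.890

33.890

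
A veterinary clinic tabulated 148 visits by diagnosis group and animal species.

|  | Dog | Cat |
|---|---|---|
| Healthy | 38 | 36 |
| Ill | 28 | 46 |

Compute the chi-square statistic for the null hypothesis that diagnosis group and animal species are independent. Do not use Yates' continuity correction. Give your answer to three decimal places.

2.735

Row totals: 74, 74. Column totals: 66, 82. Grand total N = 148.
Expected counts (row total × column total / N):
  Healthy, Dog: 74×66/148 = 33.0000
  Healthy, Cat: 74×82/148 = 41.0000
  Ill, Dog: 74×66/148 = 33.0000
  Ill, Cat: 74×82/148 = 41.0000
Contributions (O − E)²/E:
  (38 − 33.0000)²/33.0000 = 0.7576
  (36 − 41.0000)²/41.0000 = 0.6098
  (28 − 33.0000)²/33.0000 = 0.7576
  (46 − 41.0000)²/41.0000 = 0.6098
χ² = 0.7576 + 0.6098 + 0.7576 + 0.6098 = 2.735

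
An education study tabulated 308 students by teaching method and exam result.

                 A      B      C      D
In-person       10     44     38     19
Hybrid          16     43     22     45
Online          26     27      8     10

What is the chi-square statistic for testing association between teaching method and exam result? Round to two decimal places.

Row totals: 111, 126, 71. Column totals: 52, 114, 68, 74. Grand total N = 308.
Expected counts (row total × column total / N):
  In-person, A: 111×52/308 = 18.740
  In-person, B: 111×114/308 = 41.084
  In-person, C: 111×68/308 = 24.506
  In-person, D: 111×74/308 = 26.669
  Hybrid, A: 126×52/308 = 21.273
  Hybrid, B: 126×114/308 = 46.636
  Hybrid, C: 126×68/308 = 27.818
  Hybrid, D: 126×74/308 = 30.273
  Online, A: 71×52/308 = 11.987
  Online, B: 71×114/308 = 26.279
  Online, C: 71×68/308 = 15.675
  Online, D: 71×74/308 = 17.058
Contributions (O − E)²/E:
  (10 − 18.740)²/18.740 = 4.0762
  (44 − 41.084)²/41.084 = 0.2070
  (38 − 24.506)²/24.506 = 7.4303
  (19 − 26.669)²/26.669 = 2.2053
  (16 − 21.273)²/21.273 = 1.3070
  (43 − 46.636)²/46.636 = 0.2835
  (22 − 27.818)²/27.818 = 1.2168
  (45 − 30.273)²/30.273 = 7.1643
  (26 − 11.987)²/11.987 = 16.3814
  (27 − 26.279)²/26.279 = 0.0198
  (8 − 15.675)²/15.675 = 3.7579
  (10 − 17.058)²/17.058 = 2.9204
χ² = 4.0762 + 0.2070 + 7.4303 + 2.2053 + 1.3070 + 0.2835 + 1.2168 + 7.1643 + 16.3814 + 0.0198 + 3.7579 + 2.9204 = 46.97

46.97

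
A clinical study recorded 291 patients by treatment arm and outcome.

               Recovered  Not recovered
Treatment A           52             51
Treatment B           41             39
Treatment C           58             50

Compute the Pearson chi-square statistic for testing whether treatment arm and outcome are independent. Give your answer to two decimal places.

0.24

Row totals: 103, 80, 108. Column totals: 151, 140. Grand total N = 291.
Expected counts (row total × column total / N):
  Treatment A, Recovered: 103×151/291 = 53.447
  Treatment A, Not recovered: 103×140/291 = 49.553
  Treatment B, Recovered: 80×151/291 = 41.512
  Treatment B, Not recovered: 80×140/291 = 38.488
  Treatment C, Recovered: 108×151/291 = 56.041
  Treatment C, Not recovered: 108×140/291 = 51.959
Contributions (O − E)²/E:
  (52 − 53.447)²/53.447 = 0.0392
  (51 − 49.553)²/49.553 = 0.0423
  (41 − 41.512)²/41.512 = 0.0063
  (39 − 38.488)²/38.488 = 0.0068
  (58 − 56.041)²/56.041 = 0.0685
  (50 − 51.959)²/51.959 = 0.0739
χ² = 0.0392 + 0.0423 + 0.0063 + 0.0068 + 0.0685 + 0.0739 = 0.24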